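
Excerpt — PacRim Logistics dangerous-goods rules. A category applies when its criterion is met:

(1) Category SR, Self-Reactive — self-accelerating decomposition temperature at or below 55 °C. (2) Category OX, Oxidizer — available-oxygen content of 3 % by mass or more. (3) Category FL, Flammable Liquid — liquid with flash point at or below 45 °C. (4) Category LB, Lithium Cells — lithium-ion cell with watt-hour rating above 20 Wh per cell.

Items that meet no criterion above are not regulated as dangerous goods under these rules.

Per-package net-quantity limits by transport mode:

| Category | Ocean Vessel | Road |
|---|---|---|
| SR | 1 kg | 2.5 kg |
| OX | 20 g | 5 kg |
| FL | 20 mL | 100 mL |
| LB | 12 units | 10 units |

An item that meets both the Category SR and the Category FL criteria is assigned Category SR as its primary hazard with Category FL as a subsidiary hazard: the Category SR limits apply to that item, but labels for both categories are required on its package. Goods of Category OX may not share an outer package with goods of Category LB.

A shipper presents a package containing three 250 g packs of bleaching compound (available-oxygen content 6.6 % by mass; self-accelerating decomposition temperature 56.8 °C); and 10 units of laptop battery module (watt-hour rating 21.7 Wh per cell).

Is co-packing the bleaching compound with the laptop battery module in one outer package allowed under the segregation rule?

Bleaching compound: available-oxygen content 6.6 % by mass ≥ 3 % by mass → Category OX (Oxidizer).
Watt-hour rating 21.7 Wh per cell meets the Category LB criterion (Lithium Cells), so the laptop battery module is Category LB.
Category OX and Category LB may not share an outer package.

No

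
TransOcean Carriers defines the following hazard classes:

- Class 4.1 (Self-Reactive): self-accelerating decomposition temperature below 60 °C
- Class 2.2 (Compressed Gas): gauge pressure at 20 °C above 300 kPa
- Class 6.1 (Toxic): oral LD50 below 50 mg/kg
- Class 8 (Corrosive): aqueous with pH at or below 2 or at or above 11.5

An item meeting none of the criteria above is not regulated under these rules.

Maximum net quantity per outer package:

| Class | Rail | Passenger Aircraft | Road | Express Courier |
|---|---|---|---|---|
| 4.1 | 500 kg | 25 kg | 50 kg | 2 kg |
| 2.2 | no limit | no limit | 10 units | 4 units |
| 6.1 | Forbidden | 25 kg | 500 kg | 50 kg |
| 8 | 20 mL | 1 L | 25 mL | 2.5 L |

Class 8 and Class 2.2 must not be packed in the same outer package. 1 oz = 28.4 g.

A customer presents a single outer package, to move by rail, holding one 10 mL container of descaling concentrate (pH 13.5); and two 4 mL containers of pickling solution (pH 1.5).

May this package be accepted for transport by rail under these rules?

Yes

With pH 13.5 (≥ 11.5), the descaling concentrate falls in Class 8.
The pickling solution has pH 1.5, which is ≤ 2, so it is Class 8 (Corrosive).
Class 8 net quantity: 10 mL + (two 4 mL containers = 8 mL) = 18 mL.
18 mL is within the rail limit of 20 mL for Class 8.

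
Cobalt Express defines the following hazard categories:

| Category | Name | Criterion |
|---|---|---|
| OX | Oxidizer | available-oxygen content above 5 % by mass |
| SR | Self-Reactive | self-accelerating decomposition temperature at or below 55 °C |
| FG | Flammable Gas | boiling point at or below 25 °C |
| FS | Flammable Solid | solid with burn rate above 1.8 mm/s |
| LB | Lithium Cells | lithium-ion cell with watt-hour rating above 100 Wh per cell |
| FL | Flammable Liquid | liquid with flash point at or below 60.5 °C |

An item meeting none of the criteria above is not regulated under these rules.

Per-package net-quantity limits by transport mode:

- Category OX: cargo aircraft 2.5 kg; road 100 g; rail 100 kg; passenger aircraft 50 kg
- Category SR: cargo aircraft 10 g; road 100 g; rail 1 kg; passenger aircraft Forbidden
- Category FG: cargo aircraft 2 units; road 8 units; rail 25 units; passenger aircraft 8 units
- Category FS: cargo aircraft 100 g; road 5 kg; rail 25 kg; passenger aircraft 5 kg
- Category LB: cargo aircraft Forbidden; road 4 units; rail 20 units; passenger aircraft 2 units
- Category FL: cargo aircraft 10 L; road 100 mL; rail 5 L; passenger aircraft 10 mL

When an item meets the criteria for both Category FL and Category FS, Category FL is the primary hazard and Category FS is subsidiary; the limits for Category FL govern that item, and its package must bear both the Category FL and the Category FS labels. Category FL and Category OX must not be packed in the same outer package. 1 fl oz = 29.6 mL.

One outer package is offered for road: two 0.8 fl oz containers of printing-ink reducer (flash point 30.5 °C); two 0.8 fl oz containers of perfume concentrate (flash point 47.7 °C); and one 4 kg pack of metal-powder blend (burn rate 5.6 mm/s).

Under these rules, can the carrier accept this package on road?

Printing-ink reducer: flash point 30.5 °C ≤ 60.5 °C → Category FL (Flammable Liquid).
Perfume concentrate: flash point 47.7 °C ≤ 60.5 °C → Category FL (Flammable Liquid).
With burn rate 5.6 mm/s (> 1.8 mm/s), the metal-powder blend falls in Category FS.
Total Category FL: (two 0.8 fl oz containers = 47.36 mL) + (two 0.8 fl oz containers = 47.36 mL) = 94.72 mL.
94.72 mL ≤ 100 mL (road limit, Category FL) — within limit.
Category FS quantity: 4 kg.
4 kg ≤ 5 kg (road limit, Category FS) — within limit.
The segregation rule (Category FL with Category OX) does not apply to Category FL with Category FS.
Every hazard category is within its road limit and no segregation rule is violated.

Yes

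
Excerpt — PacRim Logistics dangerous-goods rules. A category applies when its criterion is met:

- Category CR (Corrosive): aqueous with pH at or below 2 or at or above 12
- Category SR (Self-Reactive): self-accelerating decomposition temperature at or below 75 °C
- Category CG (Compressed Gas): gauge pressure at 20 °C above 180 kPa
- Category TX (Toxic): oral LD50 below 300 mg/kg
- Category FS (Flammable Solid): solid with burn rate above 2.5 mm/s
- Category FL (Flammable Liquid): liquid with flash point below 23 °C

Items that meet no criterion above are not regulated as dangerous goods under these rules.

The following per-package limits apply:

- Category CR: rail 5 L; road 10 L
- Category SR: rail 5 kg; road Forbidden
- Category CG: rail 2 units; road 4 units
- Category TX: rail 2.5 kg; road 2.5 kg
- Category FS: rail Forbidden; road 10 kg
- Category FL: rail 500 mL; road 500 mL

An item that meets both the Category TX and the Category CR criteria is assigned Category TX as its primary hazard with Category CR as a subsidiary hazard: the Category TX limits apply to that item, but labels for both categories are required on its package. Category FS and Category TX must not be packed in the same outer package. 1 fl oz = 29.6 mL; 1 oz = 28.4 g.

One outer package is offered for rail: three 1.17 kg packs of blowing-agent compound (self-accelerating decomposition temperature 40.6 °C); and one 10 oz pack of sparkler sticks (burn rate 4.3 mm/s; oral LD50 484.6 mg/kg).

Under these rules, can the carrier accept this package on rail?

No

Self-accelerating decomposition temperature 40.6 °C meets the Category SR criterion (Self-Reactive), so the blowing-agent compound is Category SR.
Sparkler sticks: burn rate 4.3 mm/s > 2.5 mm/s → Category FS (Flammable Solid).
Category SR quantity: three 1.17 kg packs = 3.51 kg.
That is within the Category SR rail limit of 5 kg.
Category FS quantity: one 10 oz pack = 284 g.
By rail, Category FS is Forbidden regardless of quantity.
The segregation rule (Category FS with Category TX) does not apply to Category SR with Category FS.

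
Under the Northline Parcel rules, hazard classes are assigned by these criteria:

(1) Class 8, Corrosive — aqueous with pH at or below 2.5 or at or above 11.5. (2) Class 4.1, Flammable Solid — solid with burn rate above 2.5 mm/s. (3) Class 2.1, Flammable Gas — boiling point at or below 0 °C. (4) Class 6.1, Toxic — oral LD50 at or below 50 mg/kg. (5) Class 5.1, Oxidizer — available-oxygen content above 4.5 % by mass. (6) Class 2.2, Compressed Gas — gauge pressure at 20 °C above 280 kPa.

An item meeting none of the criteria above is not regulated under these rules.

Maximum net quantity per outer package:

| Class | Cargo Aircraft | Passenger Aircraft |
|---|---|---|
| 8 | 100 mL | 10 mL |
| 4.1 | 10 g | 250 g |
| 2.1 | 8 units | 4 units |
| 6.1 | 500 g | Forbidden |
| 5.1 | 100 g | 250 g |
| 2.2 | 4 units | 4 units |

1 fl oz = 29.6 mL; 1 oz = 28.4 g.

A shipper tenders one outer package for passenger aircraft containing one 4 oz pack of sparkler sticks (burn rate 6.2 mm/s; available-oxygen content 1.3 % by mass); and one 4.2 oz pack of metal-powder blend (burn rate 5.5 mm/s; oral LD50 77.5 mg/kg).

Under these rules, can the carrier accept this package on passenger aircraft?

Yes

Sparkler sticks: burn rate 6.2 mm/s > 2.5 mm/s → Class 4.1 (Flammable Solid).
Burn rate 5.5 mm/s meets the Class 4.1 criterion (Flammable Solid), so the metal-powder blend is Class 4.1.
Total Class 4.1: (one 4 oz pack = 113.6 g) + (one 4.2 oz pack = 119.28 g) = 232.88 g.
232.88 g ≤ 250 g (passenger aircraft limit, Class 4.1) — within limit.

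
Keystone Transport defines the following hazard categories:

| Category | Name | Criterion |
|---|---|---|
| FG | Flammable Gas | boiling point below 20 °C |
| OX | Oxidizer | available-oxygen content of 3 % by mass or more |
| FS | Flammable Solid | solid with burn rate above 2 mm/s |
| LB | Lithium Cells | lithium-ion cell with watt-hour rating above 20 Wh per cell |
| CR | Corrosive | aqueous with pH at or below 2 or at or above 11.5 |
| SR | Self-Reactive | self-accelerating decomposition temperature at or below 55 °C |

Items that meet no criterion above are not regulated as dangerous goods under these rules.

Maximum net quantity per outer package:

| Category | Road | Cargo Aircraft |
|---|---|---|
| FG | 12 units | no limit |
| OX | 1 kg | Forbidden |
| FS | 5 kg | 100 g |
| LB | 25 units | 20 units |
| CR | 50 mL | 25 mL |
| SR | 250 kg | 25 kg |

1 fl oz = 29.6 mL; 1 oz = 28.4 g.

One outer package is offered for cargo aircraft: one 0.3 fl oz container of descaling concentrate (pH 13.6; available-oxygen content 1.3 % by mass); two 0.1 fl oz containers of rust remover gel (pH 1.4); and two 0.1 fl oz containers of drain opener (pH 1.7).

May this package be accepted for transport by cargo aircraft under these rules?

Yes

pH 13.6 meets the Category CR criterion (Corrosive), so the descaling concentrate is Category CR.
pH 1.4 meets the Category CR criterion (Corrosive), so the rust remover gel is Category CR.
pH 1.7 meets the Category CR criterion (Corrosive), so the drain opener is Category CR.
Total Category CR: (one 0.3 fl oz container = 8.88 mL) + (two 0.1 fl oz containers = 5.92 mL) + (two 0.1 fl oz containers = 5.92 mL) = 20.72 mL.
20.72 mL ≤ 25 mL (cargo aircraft limit, Category CR) — within limit.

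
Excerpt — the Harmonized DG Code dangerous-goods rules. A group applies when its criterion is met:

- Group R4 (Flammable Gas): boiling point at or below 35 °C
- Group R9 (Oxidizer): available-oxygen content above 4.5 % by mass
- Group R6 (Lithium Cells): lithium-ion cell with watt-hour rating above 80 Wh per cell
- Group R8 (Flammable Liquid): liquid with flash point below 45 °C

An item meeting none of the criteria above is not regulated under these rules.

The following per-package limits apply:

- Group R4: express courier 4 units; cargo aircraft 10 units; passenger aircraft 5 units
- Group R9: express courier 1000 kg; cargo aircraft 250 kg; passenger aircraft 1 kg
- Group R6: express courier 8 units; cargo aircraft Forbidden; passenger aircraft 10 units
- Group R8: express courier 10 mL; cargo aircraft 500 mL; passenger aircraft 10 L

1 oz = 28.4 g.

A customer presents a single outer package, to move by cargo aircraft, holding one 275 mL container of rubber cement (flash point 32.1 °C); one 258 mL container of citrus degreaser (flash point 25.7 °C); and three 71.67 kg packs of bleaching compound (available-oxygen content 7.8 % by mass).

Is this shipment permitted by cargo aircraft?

No

Flash point 32.1 °C meets the Group R8 criterion (Flammable Liquid), so the rubber cement is Group R8.
Citrus degreaser: flash point 25.7 °C < 45 °C → Group R8 (Flammable Liquid).
With available-oxygen content 7.8 % by mass (> 4.5 % by mass), the bleaching compound falls in Group R9.
Group R8 net quantity: 275 mL + 258 mL = 533 mL.
533 mL exceeds the cargo aircraft limit of 500 mL for Group R8.
Group R9 quantity: three 71.67 kg packs = 215.01 kg.
215.01 kg is within the cargo aircraft limit of 250 kg for Group R9.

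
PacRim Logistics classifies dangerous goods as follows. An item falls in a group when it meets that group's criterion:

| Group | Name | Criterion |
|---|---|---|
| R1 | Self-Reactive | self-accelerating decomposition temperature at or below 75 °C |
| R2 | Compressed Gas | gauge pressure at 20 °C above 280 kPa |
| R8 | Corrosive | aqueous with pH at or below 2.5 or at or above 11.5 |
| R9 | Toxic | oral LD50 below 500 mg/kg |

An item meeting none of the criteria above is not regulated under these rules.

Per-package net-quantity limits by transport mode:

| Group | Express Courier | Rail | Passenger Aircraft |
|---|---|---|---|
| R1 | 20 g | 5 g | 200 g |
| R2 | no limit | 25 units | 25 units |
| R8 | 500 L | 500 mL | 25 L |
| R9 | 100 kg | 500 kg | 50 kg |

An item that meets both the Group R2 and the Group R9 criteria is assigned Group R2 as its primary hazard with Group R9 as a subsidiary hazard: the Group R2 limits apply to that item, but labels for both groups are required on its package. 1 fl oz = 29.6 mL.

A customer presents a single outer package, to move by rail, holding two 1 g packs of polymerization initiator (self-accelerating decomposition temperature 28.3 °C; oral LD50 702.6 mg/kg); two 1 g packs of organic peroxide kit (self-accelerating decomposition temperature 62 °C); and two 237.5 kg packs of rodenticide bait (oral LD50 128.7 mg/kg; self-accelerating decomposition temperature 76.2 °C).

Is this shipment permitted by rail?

Yes

Polymerization initiator: self-accelerating decomposition temperature 28.3 °C ≤ 75 °C → Group R1 (Self-Reactive).
The organic peroxide kit has self-accelerating decomposition temperature 62 °C, which is ≤ 75 °C, so it is Group R1 (Self-Reactive).
The rodenticide bait has oral LD50 128.7 mg/kg, which is < 500 mg/kg, so it is Group R9 (Toxic).
Total Group R1: (two 1 g packs = 2 g) + (two 1 g packs = 2 g) = 4 g.
4 g ≤ 5 g (rail limit, Group R1) — within limit.
Group R9 quantity: two 237.5 kg packs = 475 kg.
475 kg is within the rail limit of 500 kg for Group R9.
Every hazard group is within its rail limit and no segregation rule is violated.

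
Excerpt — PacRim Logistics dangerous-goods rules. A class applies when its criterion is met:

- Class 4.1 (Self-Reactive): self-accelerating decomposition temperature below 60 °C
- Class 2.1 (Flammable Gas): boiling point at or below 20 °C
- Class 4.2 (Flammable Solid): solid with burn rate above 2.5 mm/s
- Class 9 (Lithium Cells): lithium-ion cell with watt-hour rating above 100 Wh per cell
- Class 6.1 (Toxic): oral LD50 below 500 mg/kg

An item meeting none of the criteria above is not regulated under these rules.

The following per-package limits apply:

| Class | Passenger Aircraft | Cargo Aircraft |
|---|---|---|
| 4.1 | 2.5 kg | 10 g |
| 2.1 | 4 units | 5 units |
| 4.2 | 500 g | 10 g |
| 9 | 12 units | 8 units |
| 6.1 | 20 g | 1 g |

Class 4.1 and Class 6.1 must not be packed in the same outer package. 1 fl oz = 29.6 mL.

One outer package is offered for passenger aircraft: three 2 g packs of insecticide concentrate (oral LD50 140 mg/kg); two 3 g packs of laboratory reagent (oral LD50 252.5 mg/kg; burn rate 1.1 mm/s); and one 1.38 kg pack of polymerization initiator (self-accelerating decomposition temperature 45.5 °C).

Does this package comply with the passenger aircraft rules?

The insecticide concentrate has oral LD50 140 mg/kg, which is < 500 mg/kg, so it is Class 6.1 (Toxic).
With oral LD50 252.5 mg/kg (< 500 mg/kg), the laboratory reagent falls in Class 6.1.
Polymerization initiator: self-accelerating decomposition temperature 45.5 °C < 60 °C → Class 4.1 (Self-Reactive).
Class 4.1 quantity: 1.38 kg.
1.38 kg ≤ 2.5 kg (passenger aircraft limit, Class 4.1) — within limit.
Total Class 6.1: (three 2 g packs = 6 g) + (two 3 g packs = 6 g) = 12 g.
12 g is within the passenger aircraft limit of 20 g for Class 6.1.
Class 4.1 and Class 6.1 may not share an outer package.

No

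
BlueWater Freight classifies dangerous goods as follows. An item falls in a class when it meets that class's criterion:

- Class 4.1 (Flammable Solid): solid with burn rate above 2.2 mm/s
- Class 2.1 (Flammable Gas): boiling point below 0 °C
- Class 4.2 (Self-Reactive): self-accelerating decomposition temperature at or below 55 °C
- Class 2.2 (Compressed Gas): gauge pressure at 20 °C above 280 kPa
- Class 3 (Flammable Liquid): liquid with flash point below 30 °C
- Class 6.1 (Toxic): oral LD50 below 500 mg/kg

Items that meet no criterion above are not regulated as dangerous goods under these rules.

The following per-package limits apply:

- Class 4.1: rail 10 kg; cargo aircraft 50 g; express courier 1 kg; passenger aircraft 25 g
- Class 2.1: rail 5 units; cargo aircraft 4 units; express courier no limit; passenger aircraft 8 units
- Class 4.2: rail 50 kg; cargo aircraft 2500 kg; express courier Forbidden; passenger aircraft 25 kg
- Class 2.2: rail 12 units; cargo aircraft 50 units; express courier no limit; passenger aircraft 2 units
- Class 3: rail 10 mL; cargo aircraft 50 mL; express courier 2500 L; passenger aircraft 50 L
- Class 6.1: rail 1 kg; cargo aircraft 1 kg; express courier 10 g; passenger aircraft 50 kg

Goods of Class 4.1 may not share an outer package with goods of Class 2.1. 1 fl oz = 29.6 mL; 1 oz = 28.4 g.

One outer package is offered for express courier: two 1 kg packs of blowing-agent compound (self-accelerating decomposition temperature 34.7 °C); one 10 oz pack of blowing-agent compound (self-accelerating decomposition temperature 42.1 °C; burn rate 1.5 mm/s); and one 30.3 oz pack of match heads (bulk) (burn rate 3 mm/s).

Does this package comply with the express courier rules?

No

Self-accelerating decomposition temperature 34.7 °C meets the Class 4.2 criterion (Self-Reactive), so the blowing-agent compound is Class 4.2.
Blowing-agent compound: self-accelerating decomposition temperature 42.1 °C ≤ 55 °C → Class 4.2 (Self-Reactive).
Match heads (bulk): burn rate 3 mm/s > 2.2 mm/s → Class 4.1 (Flammable Solid).
Class 4.1 quantity: one 30.3 oz pack = 860.52 g.
860.52 g ≤ 1 kg (express courier limit, Class 4.1) — within limit.
Total Class 4.2: (two 1 kg packs = 2 kg) + (one 10 oz pack = 284 g) = 2.284 kg.
By express courier, Class 4.2 is Forbidden regardless of quantity.
The segregation rule (Class 4.1 with Class 2.1) does not apply to Class 4.1 with Class 4.2.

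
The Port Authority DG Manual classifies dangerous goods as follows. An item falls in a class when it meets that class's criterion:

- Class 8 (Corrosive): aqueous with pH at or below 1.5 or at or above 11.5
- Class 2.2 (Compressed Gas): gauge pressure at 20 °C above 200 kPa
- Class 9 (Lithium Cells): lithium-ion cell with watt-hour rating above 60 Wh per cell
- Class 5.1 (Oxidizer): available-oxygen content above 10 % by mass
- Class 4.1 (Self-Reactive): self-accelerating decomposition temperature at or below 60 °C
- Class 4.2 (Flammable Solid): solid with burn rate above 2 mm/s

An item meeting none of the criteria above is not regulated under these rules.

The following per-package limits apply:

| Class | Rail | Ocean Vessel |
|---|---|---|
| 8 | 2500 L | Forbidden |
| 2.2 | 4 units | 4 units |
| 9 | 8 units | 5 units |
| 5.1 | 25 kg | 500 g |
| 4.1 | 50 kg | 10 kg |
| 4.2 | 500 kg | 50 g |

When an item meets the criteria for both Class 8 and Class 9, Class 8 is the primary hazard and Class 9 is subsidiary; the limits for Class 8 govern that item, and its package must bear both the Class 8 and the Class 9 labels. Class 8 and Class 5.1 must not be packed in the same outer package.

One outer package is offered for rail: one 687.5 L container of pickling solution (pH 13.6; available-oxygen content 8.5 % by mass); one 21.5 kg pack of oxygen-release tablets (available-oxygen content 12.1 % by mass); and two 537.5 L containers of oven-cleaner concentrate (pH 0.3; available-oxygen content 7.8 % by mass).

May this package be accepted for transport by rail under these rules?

No

With pH 13.6 (≥ 11.5), the pickling solution falls in Class 8.
Available-oxygen content 12.1 % by mass meets the Class 5.1 criterion (Oxidizer), so the oxygen-release tablets are Class 5.1.
The oven-cleaner concentrate has pH 0.3, which is ≤ 1.5, so it is Class 8 (Corrosive).
Total Class 8: 687.5 L + (two 537.5 L containers = 1075 L) = 1762.5 L.
1762.5 L is within the rail limit of 2500 L for Class 8.
Class 5.1 quantity: 21.5 kg.
21.5 kg ≤ 25 kg (rail limit, Class 5.1) — within limit.
Class 8 and Class 5.1 may not share an outer package.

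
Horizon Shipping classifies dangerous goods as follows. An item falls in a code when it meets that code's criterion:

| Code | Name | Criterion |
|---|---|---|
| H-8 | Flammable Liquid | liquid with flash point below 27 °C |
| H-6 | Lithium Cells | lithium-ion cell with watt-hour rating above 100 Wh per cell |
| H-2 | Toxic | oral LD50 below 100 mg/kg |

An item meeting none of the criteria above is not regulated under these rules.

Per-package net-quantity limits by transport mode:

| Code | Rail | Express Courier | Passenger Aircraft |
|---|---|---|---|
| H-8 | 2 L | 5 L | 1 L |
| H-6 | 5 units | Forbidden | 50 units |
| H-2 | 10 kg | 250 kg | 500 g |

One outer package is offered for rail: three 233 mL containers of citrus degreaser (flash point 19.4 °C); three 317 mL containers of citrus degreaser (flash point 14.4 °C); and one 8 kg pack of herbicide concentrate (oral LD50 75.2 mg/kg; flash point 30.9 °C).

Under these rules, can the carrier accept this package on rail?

Flash point 19.4 °C meets the Code H-8 criterion (Flammable Liquid), so the citrus degreaser is Code H-8.
The citrus degreaser has flash point 14.4 °C, which is < 27 °C, so it is Code H-8 (Flammable Liquid).
Oral LD50 75.2 mg/kg meets the Code H-2 criterion (Toxic), so the herbicide concentrate is Code H-2.
Total Code H-8: (three 233 mL containers = 699 mL) + (three 317 mL containers = 951 mL) = 1.65 L.
1.65 L ≤ 2 L (rail limit, Code H-8) — within limit.
Code H-2 quantity: 8 kg.
8 kg ≤ 10 kg (rail limit, Code H-2) — within limit.
Every hazard code is within its rail limit and no segregation rule is violated.

Yes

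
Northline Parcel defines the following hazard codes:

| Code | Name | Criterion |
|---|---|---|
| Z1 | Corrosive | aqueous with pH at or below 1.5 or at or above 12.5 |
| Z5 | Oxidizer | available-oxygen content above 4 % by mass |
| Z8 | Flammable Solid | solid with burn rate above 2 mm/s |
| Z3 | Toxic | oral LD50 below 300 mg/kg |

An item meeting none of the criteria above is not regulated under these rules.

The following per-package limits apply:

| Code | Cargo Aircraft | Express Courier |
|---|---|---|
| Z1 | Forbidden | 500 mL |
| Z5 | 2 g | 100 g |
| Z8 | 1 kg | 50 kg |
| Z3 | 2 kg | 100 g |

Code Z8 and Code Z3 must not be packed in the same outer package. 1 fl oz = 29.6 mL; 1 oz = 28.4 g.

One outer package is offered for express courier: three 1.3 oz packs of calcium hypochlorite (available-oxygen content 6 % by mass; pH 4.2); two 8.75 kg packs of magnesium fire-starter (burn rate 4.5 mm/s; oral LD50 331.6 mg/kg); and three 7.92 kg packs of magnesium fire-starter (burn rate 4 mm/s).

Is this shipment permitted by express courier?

Calcium hypochlorite: available-oxygen content 6 % by mass > 4 % by mass → Code Z5 (Oxidizer).
With burn rate 4.5 mm/s (> 2 mm/s), the magnesium fire-starter falls in Code Z8.
Magnesium fire-starter: burn rate 4 mm/s > 2 mm/s → Code Z8 (Flammable Solid).
Code Z5 quantity: three 1.3 oz packs = 110.76 g.
That exceeds the Code Z5 express courier limit of 100 g.
Code Z8 net quantity: (two 8.75 kg packs = 17.5 kg) + (three 7.92 kg packs = 23.76 kg) = 41.26 kg.
41.26 kg is within the express courier limit of 50 kg for Code Z8.
The segregation rule (Code Z8 with Code Z3) does not apply to Code Z5 with Code Z8.

No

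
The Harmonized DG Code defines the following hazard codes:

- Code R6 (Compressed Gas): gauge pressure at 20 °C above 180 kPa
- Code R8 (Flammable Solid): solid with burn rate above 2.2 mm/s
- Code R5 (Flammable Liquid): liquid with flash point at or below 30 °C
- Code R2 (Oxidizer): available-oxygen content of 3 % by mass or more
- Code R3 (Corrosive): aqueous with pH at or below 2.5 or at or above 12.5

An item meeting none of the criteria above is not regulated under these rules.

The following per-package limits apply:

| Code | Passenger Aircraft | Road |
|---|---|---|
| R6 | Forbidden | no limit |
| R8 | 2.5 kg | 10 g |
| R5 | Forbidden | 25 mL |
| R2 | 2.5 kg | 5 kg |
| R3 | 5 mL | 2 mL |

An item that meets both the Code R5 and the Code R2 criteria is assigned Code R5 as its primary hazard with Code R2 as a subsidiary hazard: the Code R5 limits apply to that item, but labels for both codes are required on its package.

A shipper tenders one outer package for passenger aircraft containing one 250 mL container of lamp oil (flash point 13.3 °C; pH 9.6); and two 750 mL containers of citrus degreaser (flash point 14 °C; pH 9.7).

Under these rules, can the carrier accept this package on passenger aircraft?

Lamp oil: flash point 13.3 °C ≤ 30 °C → Code R5 (Flammable Liquid).
The citrus degreaser has flash point 14 °C, which is ≤ 30 °C, so it is Code R5 (Flammable Liquid).
Code R5 net quantity: 250 mL + (two 750 mL containers = 1.5 L) = 1.75 L.
Code R5 is Forbidden by passenger aircraft.

No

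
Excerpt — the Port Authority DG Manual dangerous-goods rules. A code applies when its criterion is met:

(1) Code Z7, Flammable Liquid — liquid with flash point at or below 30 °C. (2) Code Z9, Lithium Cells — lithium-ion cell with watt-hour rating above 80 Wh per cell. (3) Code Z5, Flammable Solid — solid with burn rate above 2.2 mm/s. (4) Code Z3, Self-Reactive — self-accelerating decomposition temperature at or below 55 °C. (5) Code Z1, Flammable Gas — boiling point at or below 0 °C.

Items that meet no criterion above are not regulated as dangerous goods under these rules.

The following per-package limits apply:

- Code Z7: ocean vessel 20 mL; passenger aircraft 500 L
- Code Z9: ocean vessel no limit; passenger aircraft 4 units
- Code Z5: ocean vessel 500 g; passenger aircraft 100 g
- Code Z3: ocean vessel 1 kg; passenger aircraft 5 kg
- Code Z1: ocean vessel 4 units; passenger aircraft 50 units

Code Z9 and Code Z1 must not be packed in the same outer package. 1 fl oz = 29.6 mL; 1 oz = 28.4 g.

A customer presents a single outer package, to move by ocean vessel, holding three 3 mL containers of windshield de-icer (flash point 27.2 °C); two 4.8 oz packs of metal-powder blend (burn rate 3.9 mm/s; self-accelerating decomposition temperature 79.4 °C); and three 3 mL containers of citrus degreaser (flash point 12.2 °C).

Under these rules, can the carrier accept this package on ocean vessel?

With flash point 27.2 °C (≤ 30 °C), the windshield de-icer falls in Code Z7.
With burn rate 3.9 mm/s (> 2.2 mm/s), the metal-powder blend falls in Code Z5.
With flash point 12.2 °C (≤ 30 °C), the citrus degreaser falls in Code Z7.
Total Code Z7: (three 3 mL containers = 9 mL) + (three 3 mL containers = 9 mL) = 18 mL.
That is within the Code Z7 ocean vessel limit of 20 mL.
Code Z5 quantity: two 4.8 oz packs = 272.64 g.
272.64 g ≤ 500 g (ocean vessel limit, Code Z5) — within limit.
The segregation rule (Code Z9 with Code Z1) does not apply to Code Z7 with Code Z5.
Every hazard code is within its ocean vessel limit and no segregation rule is violated.

Yes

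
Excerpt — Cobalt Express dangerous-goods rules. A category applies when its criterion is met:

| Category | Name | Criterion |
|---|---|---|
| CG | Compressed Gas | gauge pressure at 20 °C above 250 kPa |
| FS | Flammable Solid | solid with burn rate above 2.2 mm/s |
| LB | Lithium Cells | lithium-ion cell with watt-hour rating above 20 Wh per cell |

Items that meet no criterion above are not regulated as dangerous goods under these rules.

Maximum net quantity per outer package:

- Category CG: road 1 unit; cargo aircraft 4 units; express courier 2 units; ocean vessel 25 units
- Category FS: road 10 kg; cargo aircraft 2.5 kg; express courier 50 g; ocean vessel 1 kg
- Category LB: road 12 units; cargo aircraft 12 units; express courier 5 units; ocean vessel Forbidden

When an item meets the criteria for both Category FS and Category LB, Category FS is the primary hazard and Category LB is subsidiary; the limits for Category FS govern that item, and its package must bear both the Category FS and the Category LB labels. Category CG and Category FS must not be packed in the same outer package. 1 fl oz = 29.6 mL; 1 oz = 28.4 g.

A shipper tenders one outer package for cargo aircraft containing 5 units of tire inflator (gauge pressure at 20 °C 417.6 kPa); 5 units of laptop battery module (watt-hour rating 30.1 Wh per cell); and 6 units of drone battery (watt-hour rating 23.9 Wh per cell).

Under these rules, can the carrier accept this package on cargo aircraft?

The tire inflator has gauge pressure at 20 °C 417.6 kPa, which is > 250 kPa, so it is Category CG (Compressed Gas).
Watt-hour rating 30.1 Wh per cell meets the Category LB criterion (Lithium Cells), so the laptop battery module is Category LB.
Drone battery: watt-hour rating 23.9 Wh per cell > 20 Wh per cell → Category LB (Lithium Cells).
Category LB net quantity: 5 units + 6 units = 11 units.
11 units ≤ 12 units (cargo aircraft limit, Category LB) — within limit.
Category CG quantity: 5 units.
5 units > 4 units (cargo aircraft limit, Category CG) — over the limit.
The segregation rule (Category CG with Category FS) does not apply to Category LB with Category CG.

No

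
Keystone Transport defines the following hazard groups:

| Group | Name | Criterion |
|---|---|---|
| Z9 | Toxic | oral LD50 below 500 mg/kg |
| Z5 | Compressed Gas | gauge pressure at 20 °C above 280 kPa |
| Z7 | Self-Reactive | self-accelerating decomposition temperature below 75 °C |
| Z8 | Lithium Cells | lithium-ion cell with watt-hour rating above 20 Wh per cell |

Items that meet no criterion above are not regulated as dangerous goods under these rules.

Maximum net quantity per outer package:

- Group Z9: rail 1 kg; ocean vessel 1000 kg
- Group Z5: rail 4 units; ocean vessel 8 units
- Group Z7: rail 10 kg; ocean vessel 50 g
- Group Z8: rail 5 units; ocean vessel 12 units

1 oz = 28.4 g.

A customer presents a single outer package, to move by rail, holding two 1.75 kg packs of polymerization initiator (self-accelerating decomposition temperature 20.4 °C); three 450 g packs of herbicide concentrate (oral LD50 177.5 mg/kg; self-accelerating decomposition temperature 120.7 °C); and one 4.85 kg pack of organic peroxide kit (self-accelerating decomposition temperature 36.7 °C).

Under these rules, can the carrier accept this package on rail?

Polymerization initiator: self-accelerating decomposition temperature 20.4 °C < 75 °C → Group Z7 (Self-Reactive).
With oral LD50 177.5 mg/kg (< 500 mg/kg), the herbicide concentrate falls in Group Z9.
Organic peroxide kit: self-accelerating decomposition temperature 36.7 °C < 75 °C → Group Z7 (Self-Reactive).
Group Z9 quantity: three 450 g packs = 1.35 kg.
1.35 kg exceeds the rail limit of 1 kg for Group Z9.
Group Z7 net quantity: (two 1.75 kg packs = 3.5 kg) + 4.85 kg = 8.35 kg.
8.35 kg ≤ 10 kg (rail limit, Group Z7) — within limit.

No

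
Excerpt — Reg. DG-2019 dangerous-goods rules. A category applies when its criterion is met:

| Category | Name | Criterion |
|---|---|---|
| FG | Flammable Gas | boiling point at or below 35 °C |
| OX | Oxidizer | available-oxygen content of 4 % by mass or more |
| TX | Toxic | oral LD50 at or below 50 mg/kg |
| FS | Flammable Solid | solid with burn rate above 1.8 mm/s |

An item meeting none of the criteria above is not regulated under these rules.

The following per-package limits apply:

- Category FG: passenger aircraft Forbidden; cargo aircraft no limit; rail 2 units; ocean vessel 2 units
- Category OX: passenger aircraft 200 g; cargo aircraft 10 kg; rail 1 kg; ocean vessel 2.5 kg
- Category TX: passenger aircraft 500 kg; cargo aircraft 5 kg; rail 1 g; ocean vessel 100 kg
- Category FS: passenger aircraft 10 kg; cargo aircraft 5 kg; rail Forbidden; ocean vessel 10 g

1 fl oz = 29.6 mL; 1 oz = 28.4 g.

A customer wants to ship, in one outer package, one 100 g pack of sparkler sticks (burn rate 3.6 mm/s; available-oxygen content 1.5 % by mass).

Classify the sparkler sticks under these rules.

Category FS

Sparkler sticks: burn rate 3.6 mm/s > 1.8 mm/s → Category FS (Flammable Solid).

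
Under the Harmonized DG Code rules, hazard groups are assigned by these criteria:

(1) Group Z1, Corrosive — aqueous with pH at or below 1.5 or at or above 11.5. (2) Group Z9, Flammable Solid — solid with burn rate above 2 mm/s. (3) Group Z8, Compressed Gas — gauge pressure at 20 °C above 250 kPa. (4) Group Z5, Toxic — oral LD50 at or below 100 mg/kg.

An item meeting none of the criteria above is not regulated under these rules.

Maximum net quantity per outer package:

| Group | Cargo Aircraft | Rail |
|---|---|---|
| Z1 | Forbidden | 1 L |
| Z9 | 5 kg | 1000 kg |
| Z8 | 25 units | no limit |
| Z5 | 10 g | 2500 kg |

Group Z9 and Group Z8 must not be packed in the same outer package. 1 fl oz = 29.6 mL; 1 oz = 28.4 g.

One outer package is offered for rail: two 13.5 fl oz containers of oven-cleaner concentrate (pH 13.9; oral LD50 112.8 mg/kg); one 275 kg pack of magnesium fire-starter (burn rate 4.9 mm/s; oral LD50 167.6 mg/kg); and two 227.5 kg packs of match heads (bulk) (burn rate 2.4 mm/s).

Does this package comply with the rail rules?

pH 13.9 meets the Group Z1 criterion (Corrosive), so the oven-cleaner concentrate is Group Z1.
The magnesium fire-starter has burn rate 4.9 mm/s, which is > 2 mm/s, so it is Group Z9 (Flammable Solid).
With burn rate 2.4 mm/s (> 2 mm/s), the match heads (bulk) fall in Group Z9.
Group Z9 net quantity: 275 kg + (two 227.5 kg packs = 455 kg) = 730 kg.
730 kg ≤ 1000 kg (rail limit, Group Z9) — within limit.
Group Z1 quantity: two 13.5 fl oz containers = 799.2 mL.
That is within the Group Z1 rail limit of 1 L.
The segregation rule (Group Z9 with Group Z8) does not apply to Group Z9 with Group Z1.
Every hazard group is within its rail limit and no segregation rule is violated.

Yes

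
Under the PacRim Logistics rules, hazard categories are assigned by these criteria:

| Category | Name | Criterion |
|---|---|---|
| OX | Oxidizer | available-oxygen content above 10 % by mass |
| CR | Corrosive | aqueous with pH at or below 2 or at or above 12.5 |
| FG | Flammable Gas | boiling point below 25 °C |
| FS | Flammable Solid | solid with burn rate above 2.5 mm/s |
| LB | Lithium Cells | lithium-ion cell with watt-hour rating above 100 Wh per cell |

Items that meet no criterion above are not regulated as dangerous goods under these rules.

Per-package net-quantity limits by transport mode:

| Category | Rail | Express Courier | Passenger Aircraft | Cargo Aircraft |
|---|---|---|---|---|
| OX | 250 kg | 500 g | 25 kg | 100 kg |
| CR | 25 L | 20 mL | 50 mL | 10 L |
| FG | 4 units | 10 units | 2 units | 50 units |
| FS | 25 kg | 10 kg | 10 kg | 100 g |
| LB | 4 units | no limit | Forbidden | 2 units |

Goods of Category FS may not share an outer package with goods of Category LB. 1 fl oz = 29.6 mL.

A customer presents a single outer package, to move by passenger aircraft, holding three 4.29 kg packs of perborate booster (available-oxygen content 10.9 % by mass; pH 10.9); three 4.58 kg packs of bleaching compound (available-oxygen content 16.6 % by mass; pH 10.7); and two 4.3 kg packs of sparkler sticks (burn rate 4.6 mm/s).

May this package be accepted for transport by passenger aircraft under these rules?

No

Available-oxygen content 10.9 % by mass meets the Category OX criterion (Oxidizer), so the perborate booster is Category OX.
With available-oxygen content 16.6 % by mass (> 10 % by mass), the bleaching compound falls in Category OX.
The sparkler sticks have burn rate 4.6 mm/s, which is > 2.5 mm/s, so they are Category FS (Flammable Solid).
Total Category OX: (three 4.29 kg packs = 12.87 kg) + (three 4.58 kg packs = 13.74 kg) = 26.61 kg.
26.61 kg exceeds the passenger aircraft limit of 25 kg for Category OX.
Category FS quantity: two 4.3 kg packs = 8.6 kg.
8.6 kg ≤ 10 kg (passenger aircraft limit, Category FS) — within limit.
The segregation rule (Category FS with Category LB) does not apply to Category OX with Category FS.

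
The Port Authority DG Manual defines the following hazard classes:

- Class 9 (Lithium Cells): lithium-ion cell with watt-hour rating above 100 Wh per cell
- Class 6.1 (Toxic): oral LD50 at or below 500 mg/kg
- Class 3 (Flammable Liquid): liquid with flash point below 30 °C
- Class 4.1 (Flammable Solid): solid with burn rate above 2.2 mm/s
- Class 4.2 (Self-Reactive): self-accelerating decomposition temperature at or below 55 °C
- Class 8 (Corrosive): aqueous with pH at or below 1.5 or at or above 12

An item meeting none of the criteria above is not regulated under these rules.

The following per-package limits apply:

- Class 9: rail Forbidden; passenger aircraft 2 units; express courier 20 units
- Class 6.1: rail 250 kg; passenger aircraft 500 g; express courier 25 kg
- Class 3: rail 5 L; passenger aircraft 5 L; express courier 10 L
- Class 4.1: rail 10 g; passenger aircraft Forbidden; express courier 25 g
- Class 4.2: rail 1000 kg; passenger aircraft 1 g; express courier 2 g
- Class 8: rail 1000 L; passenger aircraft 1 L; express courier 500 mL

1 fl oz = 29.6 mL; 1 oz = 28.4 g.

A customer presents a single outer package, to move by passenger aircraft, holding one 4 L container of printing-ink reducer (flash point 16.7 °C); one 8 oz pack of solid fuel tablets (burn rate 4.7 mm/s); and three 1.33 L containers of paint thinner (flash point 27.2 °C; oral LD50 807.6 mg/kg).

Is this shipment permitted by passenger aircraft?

Printing-ink reducer: flash point 16.7 °C < 30 °C → Class 3 (Flammable Liquid).
Burn rate 4.7 mm/s meets the Class 4.1 criterion (Flammable Solid), so the solid fuel tablets are Class 4.1.
With flash point 27.2 °C (< 30 °C), the paint thinner falls in Class 3.
Class 3 net quantity: 4 L + (three 1.33 L containers = 3.99 L) = 7.99 L.
That exceeds the Class 3 passenger aircraft limit of 5 L.
Class 4.1 quantity: one 8 oz pack = 227.2 g.
By passenger aircraft, Class 4.1 is Forbidden regardless of quantity.

No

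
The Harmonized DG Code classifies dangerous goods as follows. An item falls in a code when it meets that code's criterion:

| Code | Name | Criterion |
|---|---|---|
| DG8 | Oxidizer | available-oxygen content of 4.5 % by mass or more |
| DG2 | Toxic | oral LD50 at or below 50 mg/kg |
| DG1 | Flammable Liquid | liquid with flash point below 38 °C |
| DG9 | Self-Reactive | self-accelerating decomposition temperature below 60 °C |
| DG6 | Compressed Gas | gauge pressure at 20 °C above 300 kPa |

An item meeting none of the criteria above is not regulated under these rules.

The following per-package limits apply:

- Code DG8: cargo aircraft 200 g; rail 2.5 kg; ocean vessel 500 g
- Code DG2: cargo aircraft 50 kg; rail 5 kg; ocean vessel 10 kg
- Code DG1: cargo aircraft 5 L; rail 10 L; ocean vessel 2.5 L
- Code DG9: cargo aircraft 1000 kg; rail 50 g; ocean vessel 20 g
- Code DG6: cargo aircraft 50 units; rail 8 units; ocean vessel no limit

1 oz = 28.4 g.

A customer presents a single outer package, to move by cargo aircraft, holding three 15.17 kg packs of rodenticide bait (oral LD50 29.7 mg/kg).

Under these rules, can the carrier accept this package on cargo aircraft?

Yes

With oral LD50 29.7 mg/kg (≤ 50 mg/kg), the rodenticide bait falls in Code DG2.
Code DG2 quantity: three 15.17 kg packs = 45.51 kg.
That is within the Code DG2 cargo aircraft limit of 50 kg.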